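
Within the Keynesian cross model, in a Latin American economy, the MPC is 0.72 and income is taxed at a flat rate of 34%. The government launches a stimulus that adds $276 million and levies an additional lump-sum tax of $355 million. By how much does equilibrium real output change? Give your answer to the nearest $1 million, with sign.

+$39 million

Expenditure multiplier = 1/(1 − c(1−t)) = 1/(1 − 0.72×0.66) = 1/0.5248 ≈ 1.905.
ΔG contributes k·ΔG = (+$276 million) / 0.5248 ≈ +$525.9 million.
ΔT of +$355 million changes first-round spending by −c·ΔT = −$255.6 million, contributing k·(−c·ΔT) = (−$255.6 million) / 0.5248 ≈ −$487 million.
Net ΔY = k(ΔG − c·ΔT) = (+$20.4 million) / 0.5248 ≈ +$39 million.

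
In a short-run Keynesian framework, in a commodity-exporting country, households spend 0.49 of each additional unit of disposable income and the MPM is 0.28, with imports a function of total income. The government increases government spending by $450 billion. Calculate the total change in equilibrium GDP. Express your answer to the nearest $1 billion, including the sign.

Government-spending multiplier = 1/(1 − c + m) = 1/(1 − 0.49 + 0.28) = 1/0.79 ≈ 1.266.
ΔY = k × ΔG = (+$450 billion) / 0.79 ≈ +$570 billion.

+$570 billion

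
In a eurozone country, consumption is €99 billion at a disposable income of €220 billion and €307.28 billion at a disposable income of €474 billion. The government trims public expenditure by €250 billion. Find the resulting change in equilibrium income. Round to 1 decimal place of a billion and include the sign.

MPC = ΔC/ΔYd = (307.28 − 99)/(474 − 220) = 208.28/254 = 0.82.
Spending multiplier = 1/(1 − MPC) = 1/(1 − 0.82) = 1/0.18 ≈ 5.556.
ΔY = k × ΔG = (−€250 billion) / 0.18 ≈ −€1,388.9 billion.

−€1,388.9 billion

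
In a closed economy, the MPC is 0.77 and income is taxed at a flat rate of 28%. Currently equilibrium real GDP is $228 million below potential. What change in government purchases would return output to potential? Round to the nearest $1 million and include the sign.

Spending multiplier = 1/(1 − c(1−t)) = 1/(1 − 0.77×0.72) = 1/0.4456 ≈ 2.244.
Need ΔY = +$228 million, so ΔG = ΔY/k = (+$228 million) × 0.4456 ≈ +$102 million.
The government should increase government purchases by $102 million.

+$102 million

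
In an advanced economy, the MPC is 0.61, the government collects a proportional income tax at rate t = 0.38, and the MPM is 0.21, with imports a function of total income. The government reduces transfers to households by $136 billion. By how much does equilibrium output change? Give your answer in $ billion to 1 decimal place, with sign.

−$99.7 billion

The transfer change shifts disposable income by −$136 billion, so first-round consumption changes by c·ΔTR = 0.61 × (−$136 billion) = −$82.96 billion.
Expenditure multiplier = 1/(1 − c(1−t) + m) = 1/(1 − 0.61×0.62 + 0.21) = 1/0.8318 ≈ 1.202.
The transfer multiplier is c × k ≈ 0.733, so ΔY = k × (c·ΔTR) = (−$82.96 billion) / 0.8318 ≈ −$99.7 billion.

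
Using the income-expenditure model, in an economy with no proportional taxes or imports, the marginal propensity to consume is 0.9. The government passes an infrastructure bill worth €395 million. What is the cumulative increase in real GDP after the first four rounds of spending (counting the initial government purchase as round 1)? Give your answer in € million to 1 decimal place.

Round 1 adds ΔG = €395 million; each later round is MPC = 0.9 times the previous.
After 4 rounds: 395 + 355.5 + 319.95 + 287.955 = ΔG·(1 − c^4)/(1 − c) = 395 × (1 − 0.6561)/0.1 ≈ €1,358.4 million.

€1,358.4 million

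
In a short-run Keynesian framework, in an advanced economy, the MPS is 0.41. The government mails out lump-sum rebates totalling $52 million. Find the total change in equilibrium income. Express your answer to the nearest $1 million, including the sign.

+$75 million

MPC = 1 − MPS = 1 − 0.41 = 0.59.
A lump-sum tax change of −$52 million shifts disposable income by +$52 million; first-round consumption changes by −c × ΔT = −0.59 × (−$52 million) = +$30.68 million.
Expenditure multiplier = 1/(1 − MPC) = 1/(1 − 0.59) = 1/0.41 ≈ 2.439.
The tax multiplier is −c × k ≈ −1.439, so ΔY = k × (−c·ΔT) = (+$30.68 million) / 0.41 ≈ +$75 million.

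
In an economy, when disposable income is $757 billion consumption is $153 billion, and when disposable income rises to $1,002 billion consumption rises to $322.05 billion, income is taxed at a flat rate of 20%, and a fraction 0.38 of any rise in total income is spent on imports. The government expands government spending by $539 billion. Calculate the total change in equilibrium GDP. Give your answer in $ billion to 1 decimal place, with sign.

MPC = ΔC/ΔYd = (322.05 − 153)/(1,002 − 757) = 169.05/245 = 0.69.
Expenditure multiplier = 1/(1 − c(1−t) + m) = 1/(1 − 0.69×0.8 + 0.38) = 1/0.828 ≈ 1.208.
ΔY = k × ΔG = (+$539 billion) / 0.828 ≈ +$651 billion.

+$651.0 billion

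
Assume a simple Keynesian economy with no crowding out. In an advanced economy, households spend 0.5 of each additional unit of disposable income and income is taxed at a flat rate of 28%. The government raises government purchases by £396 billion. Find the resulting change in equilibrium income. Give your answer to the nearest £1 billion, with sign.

Expenditure multiplier = 1/(1 − c(1−t)) = 1/(1 − 0.5×0.72) = 1/0.64 ≈ 1.563.
ΔY = k × ΔG = (+£396 billion) / 0.64 ≈ +£619 billion.

+£619 billion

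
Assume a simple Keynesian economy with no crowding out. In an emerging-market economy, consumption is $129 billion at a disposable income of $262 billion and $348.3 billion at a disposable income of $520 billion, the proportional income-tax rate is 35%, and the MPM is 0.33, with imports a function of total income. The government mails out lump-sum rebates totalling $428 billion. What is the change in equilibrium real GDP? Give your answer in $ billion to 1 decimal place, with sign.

MPC = ΔC/ΔYd = (348.3 − 129)/(520 − 262) = 219.3/258 = 0.85.
A lump-sum tax change of −$428 billion shifts disposable income by +$428 billion; first-round consumption changes by −c × ΔT = −0.85 × (−$428 billion) = +$363.8 billion.
Expenditure multiplier = 1/(1 − c(1−t) + m) = 1/(1 − 0.85×0.65 + 0.33) = 1/0.7775 ≈ 1.286.
The tax multiplier is −c × k ≈ −1.093, so ΔY = k × (−c·ΔT) = (+$363.8 billion) / 0.7775 ≈ +$467.9 billion.

+$467.9 billion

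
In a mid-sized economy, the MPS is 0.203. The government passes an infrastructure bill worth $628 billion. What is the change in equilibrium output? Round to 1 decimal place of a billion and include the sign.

MPC = 1 − MPS = 1 − 0.203 = 0.797.
Expenditure multiplier = 1/(1 − MPC) = 1/(1 − 0.797) = 1/0.203 ≈ 4.926.
ΔY = k × ΔG = (+$628 billion) / 0.203 ≈ +$3,093.6 billion.

+$3,093.6 billion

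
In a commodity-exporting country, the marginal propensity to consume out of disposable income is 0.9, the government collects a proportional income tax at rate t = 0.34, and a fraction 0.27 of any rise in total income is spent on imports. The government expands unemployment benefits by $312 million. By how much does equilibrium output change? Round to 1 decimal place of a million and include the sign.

+$415.4 million

The transfer change shifts disposable income by +$312 million, so first-round consumption changes by c·ΔTR = 0.9 × (+$312 million) = +$280.8 million.
Expenditure multiplier = 1/(1 − c(1−t) + m) = 1/(1 − 0.9×0.66 + 0.27) = 1/0.676 ≈ 1.479.
The transfer multiplier is c × k ≈ 1.331, so ΔY = k × (c·ΔTR) = (+$280.8 million) / 0.676 ≈ +$415.4 million.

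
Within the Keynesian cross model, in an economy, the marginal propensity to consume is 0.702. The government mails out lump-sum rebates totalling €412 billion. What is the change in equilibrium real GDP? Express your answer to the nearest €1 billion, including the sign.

A lump-sum tax change of −€412 billion shifts disposable income by +€412 billion; first-round consumption changes by −c × ΔT = −0.702 × (−€412 billion) = +€289.224 billion.
Expenditure multiplier = 1/(1 − MPC) = 1/(1 − 0.702) = 1/0.298 ≈ 3.356.
The tax multiplier is −c × k ≈ −2.356, so ΔY = k × (−c·ΔT) = (+€289.224 billion) / 0.298 ≈ +€971 billion.

+€971 billion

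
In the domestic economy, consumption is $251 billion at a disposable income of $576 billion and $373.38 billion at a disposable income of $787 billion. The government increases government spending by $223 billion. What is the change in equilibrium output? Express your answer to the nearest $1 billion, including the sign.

+$531 billion

MPC = ΔC/ΔYd = (373.38 − 251)/(787 − 576) = 122.38/211 = 0.58.
Spending multiplier = 1/(1 − MPC) = 1/(1 − 0.58) = 1/0.42 ≈ 2.381.
ΔY = k × ΔG = (+$223 billion) / 0.42 ≈ +$531 billion.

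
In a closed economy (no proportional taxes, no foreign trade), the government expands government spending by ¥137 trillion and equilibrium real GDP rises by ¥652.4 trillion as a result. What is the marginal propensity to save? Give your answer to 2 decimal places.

Implied spending multiplier k = ΔY/ΔG = 652.4/137 ≈ 4.762.
Since k = 1/(1 − MPC), MPC = 1 − 1/k = 1 − ΔG/ΔY = 1 − 137/652.4 ≈ 0.79.
MPS = 1 − MPC = 0.21.

0.21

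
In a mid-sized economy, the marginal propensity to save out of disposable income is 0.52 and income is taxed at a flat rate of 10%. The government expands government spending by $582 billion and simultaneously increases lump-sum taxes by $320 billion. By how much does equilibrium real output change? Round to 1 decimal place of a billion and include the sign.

MPC = 1 − MPS = 1 − 0.52 = 0.48.
Expenditure multiplier = 1/(1 − c(1−t)) = 1/(1 − 0.48×0.9) = 1/0.568 ≈ 1.761.
ΔG contributes k·ΔG = (+$582 billion) / 0.568 ≈ +$1,024.6 billion.
ΔT of +$320 billion changes first-round spending by −c·ΔT = −$153.6 billion, contributing k·(−c·ΔT) = (−$153.6 billion) / 0.568 ≈ −$270.4 billion.
Net ΔY = k(ΔG − c·ΔT) = (+$428.4 billion) / 0.568 ≈ +$754.2 billion.

+$754.2 billion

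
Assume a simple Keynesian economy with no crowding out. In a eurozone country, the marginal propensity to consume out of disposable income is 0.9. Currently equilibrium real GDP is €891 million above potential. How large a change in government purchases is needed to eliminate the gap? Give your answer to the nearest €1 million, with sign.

−€89 million

Spending multiplier = 1/(1 − MPC) = 1/(1 − 0.9) = 1/0.1 = 10.
Need ΔY = −€891 million, so ΔG = ΔY/k = (−€891 million) × 0.1 ≈ −€89 million.
The government should cut government purchases by €89 million.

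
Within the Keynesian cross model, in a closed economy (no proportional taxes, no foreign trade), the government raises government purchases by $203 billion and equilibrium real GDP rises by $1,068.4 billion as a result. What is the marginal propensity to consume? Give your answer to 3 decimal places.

Implied spending multiplier k = ΔY/ΔG = 1,068.4/203 ≈ 5.2631.
Since k = 1/(1 − MPC), MPC = 1 − 1/k = 1 − ΔG/ΔY = 1 − 203/1,068.4 ≈ 0.810.

0.810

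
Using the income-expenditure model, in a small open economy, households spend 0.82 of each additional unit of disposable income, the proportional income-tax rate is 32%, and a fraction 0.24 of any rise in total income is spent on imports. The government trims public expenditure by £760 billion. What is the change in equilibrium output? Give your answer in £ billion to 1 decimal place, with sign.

Spending multiplier = 1/(1 − c(1−t) + m) = 1/(1 − 0.82×0.68 + 0.24) = 1/0.6824 ≈ 1.465.
ΔY = k × ΔG = (−£760 billion) / 0.6824 ≈ −£1,113.7 billion.

−£1,113.7 billion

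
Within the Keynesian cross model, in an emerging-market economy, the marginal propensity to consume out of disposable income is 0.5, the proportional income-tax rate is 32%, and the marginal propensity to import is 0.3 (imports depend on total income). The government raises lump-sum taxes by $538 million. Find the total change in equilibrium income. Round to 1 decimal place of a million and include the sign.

A lump-sum tax change of +$538 million shifts disposable income by −$538 million; first-round consumption changes by −c × ΔT = −0.5 × (+$538 million) = −$269 million.
Expenditure multiplier = 1/(1 − c(1−t) + m) = 1/(1 − 0.5×0.68 + 0.3) = 1/0.96 ≈ 1.042.
The tax multiplier is −c × k ≈ −0.521, so ΔY = k × (−c·ΔT) = (−$269 million) / 0.96 ≈ −$280.2 million.

−$280.2 million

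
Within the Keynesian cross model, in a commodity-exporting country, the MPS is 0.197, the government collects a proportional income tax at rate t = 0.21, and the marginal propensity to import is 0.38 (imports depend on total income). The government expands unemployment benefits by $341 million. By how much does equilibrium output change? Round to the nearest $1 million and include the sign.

MPC = 1 − MPS = 1 − 0.197 = 0.803.
The transfer change shifts disposable income by +$341 million, so first-round consumption changes by c·ΔTR = 0.803 × (+$341 million) = +$273.823 million.
Expenditure multiplier = 1/(1 − c(1−t) + m) = 1/(1 − 0.803×0.79 + 0.38) = 1/0.74563 ≈ 1.341.
The transfer multiplier is c × k ≈ 1.077, so ΔY = k × (c·ΔTR) = (+$273.823 million) / 0.74563 ≈ +$367 million.

+$367 million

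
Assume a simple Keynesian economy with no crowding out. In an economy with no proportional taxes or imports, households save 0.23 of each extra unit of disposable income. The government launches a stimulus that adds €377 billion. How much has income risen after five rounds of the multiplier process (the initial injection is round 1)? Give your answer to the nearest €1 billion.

€1,195 billion

MPC = 1 − MPS = 1 − 0.23 = 0.77.
Round 1 adds ΔG = €377 billion; each later round is MPC = 0.77 times the previous.
After 5 rounds: 377 + 290.29 + 223.5233 + 172.112941 + 132.52696457 = ΔG·(1 − c^5)/(1 − c) = 377 × (1 − 0.2706784157)/0.23 ≈ €1,195 billion.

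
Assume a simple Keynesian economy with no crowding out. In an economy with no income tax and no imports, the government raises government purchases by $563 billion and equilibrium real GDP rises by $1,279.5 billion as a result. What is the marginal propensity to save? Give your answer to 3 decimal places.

Implied spending multiplier k = ΔY/ΔG = 1,279.5/563 ≈ 2.2726.
Since k = 1/(1 − MPC), MPC = 1 − 1/k = 1 − ΔG/ΔY = 1 − 563/1,279.5 ≈ 0.560.
MPS = 1 − MPC = 0.440.

0.440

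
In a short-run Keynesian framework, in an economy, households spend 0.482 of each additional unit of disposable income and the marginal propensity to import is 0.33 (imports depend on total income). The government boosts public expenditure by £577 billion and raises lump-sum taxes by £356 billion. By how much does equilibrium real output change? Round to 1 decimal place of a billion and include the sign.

Expenditure multiplier = 1/(1 − c + m) = 1/(1 − 0.482 + 0.33) = 1/0.848 ≈ 1.179.
ΔG contributes k·ΔG = (+£577 billion) / 0.848 ≈ +£680.4 billion.
ΔT of +£356 billion changes first-round spending by −c·ΔT = −£171.592 billion, contributing k·(−c·ΔT) = (−£171.592 billion) / 0.848 ≈ −£202.3 billion.
Net ΔY = k(ΔG − c·ΔT) = (+£405.408 billion) / 0.848 ≈ +£478.1 billion.

+£478.1 billion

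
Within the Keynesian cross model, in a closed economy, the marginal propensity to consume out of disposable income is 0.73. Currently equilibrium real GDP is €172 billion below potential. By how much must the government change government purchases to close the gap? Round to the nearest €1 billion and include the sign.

Spending multiplier = 1/(1 − MPC) = 1/(1 − 0.73) = 1/0.27 ≈ 3.704.
Need ΔY = +€172 billion, so ΔG = ΔY/k = (+€172 billion) × 0.27 ≈ +€46 billion.
The government should increase government purchases by €46 billion.

+€46 billion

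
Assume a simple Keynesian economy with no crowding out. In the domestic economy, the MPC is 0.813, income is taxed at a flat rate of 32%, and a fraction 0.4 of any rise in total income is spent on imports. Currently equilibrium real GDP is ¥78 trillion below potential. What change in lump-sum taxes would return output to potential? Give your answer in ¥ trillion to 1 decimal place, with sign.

Spending multiplier = 1/(1 − c(1−t) + m) = 1/(1 − 0.813×0.68 + 0.4) = 1/0.84716 ≈ 1.18.
Tax multiplier = −c·k = −0.813/0.84716 ≈ −0.96. Need ΔY = +¥78 trillion, so ΔT = ΔY/(−c·k) = −(+¥78 trillion) × 0.84716 / 0.813 ≈ −¥81.3 trillion.
The government should cut lump-sum taxes by ¥81.3 trillion.

−¥81.3 trillion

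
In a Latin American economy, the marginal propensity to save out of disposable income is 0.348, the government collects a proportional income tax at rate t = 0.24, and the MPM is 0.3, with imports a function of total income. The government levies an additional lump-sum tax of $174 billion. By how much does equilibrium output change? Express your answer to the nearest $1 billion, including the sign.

MPC = 1 − MPS = 1 − 0.348 = 0.652.
A lump-sum tax change of +$174 billion shifts disposable income by −$174 billion; first-round consumption changes by −c × ΔT = −0.652 × (+$174 billion) = −$113.448 billion.
Expenditure multiplier = 1/(1 − c(1−t) + m) = 1/(1 − 0.652×0.76 + 0.3) = 1/0.80448 ≈ 1.243.
The tax multiplier is −c × k ≈ −0.81, so ΔY = k × (−c·ΔT) = (−$113.448 billion) / 0.80448 ≈ −$141 billion.

−$141 billion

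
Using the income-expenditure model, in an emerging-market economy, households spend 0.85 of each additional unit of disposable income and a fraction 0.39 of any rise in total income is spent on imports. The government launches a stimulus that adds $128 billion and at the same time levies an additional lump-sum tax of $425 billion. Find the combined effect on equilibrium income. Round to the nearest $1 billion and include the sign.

Expenditure multiplier = 1/(1 − c + m) = 1/(1 − 0.85 + 0.39) = 1/0.54 ≈ 1.852.
ΔG contributes k·ΔG = (+$128 billion) / 0.54 ≈ +$237 billion.
ΔT of +$425 billion changes first-round spending by −c·ΔT = −$361.25 billion, contributing k·(−c·ΔT) = (−$361.25 billion) / 0.54 ≈ −$669 billion.
Net ΔY = k(ΔG − c·ΔT) = (−$233.25 billion) / 0.54 ≈ −$432 billion.

−$432 billion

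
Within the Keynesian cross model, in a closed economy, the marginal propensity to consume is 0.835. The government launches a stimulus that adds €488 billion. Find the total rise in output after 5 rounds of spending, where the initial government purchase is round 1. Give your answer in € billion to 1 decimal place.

Round 1 adds ΔG = €488 billion; each later round is MPC = 0.835 times the previous.
After 5 rounds: 488 + 407.48 + 340.2458 + 284.105243 + 237.227877905 = ΔG·(1 − c^5)/(1 − c) = 488 × (1 − 0.405912455021875)/0.165 ≈ €1,757.1 billion.

€1,757.1 billion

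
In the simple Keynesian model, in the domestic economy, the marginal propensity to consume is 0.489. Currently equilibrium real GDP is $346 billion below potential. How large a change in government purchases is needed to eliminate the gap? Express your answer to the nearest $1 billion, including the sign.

+$177 billion

Spending multiplier = 1/(1 − MPC) = 1/(1 − 0.489) = 1/0.511 ≈ 1.957.
Need ΔY = +$346 billion, so ΔG = ΔY/k = (+$346 billion) × 0.511 ≈ +$177 billion.
The government should increase government purchases by $177 billion.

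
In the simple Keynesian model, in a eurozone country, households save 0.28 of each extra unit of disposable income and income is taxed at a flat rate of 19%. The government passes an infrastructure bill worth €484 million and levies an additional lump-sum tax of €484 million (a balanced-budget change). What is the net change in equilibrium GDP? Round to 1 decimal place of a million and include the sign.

MPC = 1 − MPS = 1 − 0.28 = 0.72.
Expenditure multiplier = 1/(1 − c(1−t)) = 1/(1 − 0.72×0.81) = 1/0.4168 ≈ 2.399.
ΔG contributes k·ΔG = (+€484 million) / 0.4168 ≈ +€1,161.2 million.
ΔT of +€484 million changes first-round spending by −c·ΔT = −€348.48 million, contributing k·(−c·ΔT) = (−€348.48 million) / 0.4168 ≈ −€836.1 million.
Net ΔY = k(ΔG − c·ΔT) = (+€135.52 million) / 0.4168 ≈ +€325.1 million.

+€325.1 million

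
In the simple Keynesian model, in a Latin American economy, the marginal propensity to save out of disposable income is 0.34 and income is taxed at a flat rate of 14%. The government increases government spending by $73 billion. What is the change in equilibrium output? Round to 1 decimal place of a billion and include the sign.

+$168.8 billion

MPC = 1 − MPS = 1 − 0.34 = 0.66.
Expenditure multiplier = 1/(1 − c(1−t)) = 1/(1 − 0.66×0.86) = 1/0.4324 ≈ 2.313.
ΔY = k × ΔG = (+$73 billion) / 0.4324 ≈ +$168.8 billion.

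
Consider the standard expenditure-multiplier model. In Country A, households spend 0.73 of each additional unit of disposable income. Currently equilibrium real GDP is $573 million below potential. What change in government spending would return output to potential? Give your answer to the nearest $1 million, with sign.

Spending multiplier = 1/(1 − MPC) = 1/(1 − 0.73) = 1/0.27 ≈ 3.704.
Need ΔY = +$573 million, so ΔG = ΔY/k = (+$573 million) × 0.27 ≈ +$155 million.
The government should increase government spending by $155 million.

+$155 million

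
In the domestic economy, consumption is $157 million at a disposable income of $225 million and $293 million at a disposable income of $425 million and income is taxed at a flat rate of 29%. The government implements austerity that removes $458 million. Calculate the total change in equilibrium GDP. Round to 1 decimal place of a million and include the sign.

MPC = ΔC/ΔYd = (293 − 157)/(425 − 225) = 136/200 = 0.68.
Spending multiplier = 1/(1 − c(1−t)) = 1/(1 − 0.68×0.71) = 1/0.5172 ≈ 1.933.
ΔY = k × ΔG = (−$458 million) / 0.5172 ≈ −$885.5 million.

−$885.5 million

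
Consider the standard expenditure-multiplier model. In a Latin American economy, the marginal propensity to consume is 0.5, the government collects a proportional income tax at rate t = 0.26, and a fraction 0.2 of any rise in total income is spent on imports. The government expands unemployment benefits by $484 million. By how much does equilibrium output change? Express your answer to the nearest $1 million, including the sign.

The transfer change shifts disposable income by +$484 million, so first-round consumption changes by c·ΔTR = 0.5 × (+$484 million) = +$242 million.
Expenditure multiplier = 1/(1 − c(1−t) + m) = 1/(1 − 0.5×0.74 + 0.2) = 1/0.83 ≈ 1.205.
The transfer multiplier is c × k ≈ 0.602, so ΔY = k × (c·ΔTR) = (+$242 million) / 0.83 ≈ +$292 million.

+$292 million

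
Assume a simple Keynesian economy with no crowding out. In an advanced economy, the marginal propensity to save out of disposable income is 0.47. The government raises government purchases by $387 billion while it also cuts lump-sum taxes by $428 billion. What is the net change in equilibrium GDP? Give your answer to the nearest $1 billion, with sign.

MPC = 1 − MPS = 1 − 0.47 = 0.53.
Expenditure multiplier = 1/(1 − MPC) = 1/(1 − 0.53) = 1/0.47 ≈ 2.128.
ΔG contributes k·ΔG = (+$387 billion) / 0.47 ≈ +$823.4 billion.
ΔT of −$428 billion changes first-round spending by −c·ΔT = +$226.84 billion, contributing k·(−c·ΔT) = (+$226.84 billion) / 0.47 ≈ +$482.6 billion.
Net ΔY = k(ΔG − c·ΔT) = (+$613.84 billion) / 0.47 ≈ +$1,306 billion.

+$1,306 billion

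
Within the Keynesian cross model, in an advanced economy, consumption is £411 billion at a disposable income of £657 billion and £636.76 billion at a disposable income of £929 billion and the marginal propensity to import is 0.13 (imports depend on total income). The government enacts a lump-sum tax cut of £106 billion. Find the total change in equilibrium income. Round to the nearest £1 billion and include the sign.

MPC = ΔC/ΔYd = (636.76 − 411)/(929 − 657) = 225.76/272 = 0.83.
A lump-sum tax change of −£106 billion shifts disposable income by +£106 billion; first-round consumption changes by −c × ΔT = −0.83 × (−£106 billion) = +£87.98 billion.
Expenditure multiplier = 1/(1 − c + m) = 1/(1 − 0.83 + 0.13) = 1/0.3 ≈ 3.333.
The tax multiplier is −c × k ≈ −2.767, so ΔY = k × (−c·ΔT) = (+£87.98 billion) / 0.3 ≈ +£293 billion.

+£293 billion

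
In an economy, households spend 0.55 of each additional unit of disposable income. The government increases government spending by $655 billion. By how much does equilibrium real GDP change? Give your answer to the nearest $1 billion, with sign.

+$1,456 billion

Government-spending multiplier = 1/(1 − MPC) = 1/(1 − 0.55) = 1/0.45 ≈ 2.222.
ΔY = k × ΔG = (+$655 billion) / 0.45 ≈ +$1,456 billion.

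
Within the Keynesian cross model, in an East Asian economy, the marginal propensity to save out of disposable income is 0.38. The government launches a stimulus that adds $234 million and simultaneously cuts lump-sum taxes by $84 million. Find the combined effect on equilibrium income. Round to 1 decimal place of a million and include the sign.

+$752.8 million

MPC = 1 − MPS = 1 − 0.38 = 0.62.
Expenditure multiplier = 1/(1 − MPC) = 1/(1 − 0.62) = 1/0.38 ≈ 2.632.
ΔG contributes k·ΔG = (+$234 million) / 0.38 ≈ +$615.8 million.
ΔT of −$84 million changes first-round spending by −c·ΔT = +$52.08 million, contributing k·(−c·ΔT) = (+$52.08 million) / 0.38 ≈ +$137.1 million.
Net ΔY = k(ΔG − c·ΔT) = (+$286.08 million) / 0.38 ≈ +$752.8 million.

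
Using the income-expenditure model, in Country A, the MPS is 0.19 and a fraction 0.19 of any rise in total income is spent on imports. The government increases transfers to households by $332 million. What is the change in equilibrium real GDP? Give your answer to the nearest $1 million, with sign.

MPC = 1 − MPS = 1 − 0.19 = 0.81.
The transfer change shifts disposable income by +$332 million, so first-round consumption changes by c·ΔTR = 0.81 × (+$332 million) = +$268.92 million.
Expenditure multiplier = 1/(1 − c + m) = 1/(1 − 0.81 + 0.19) = 1/0.38 ≈ 2.632.
The transfer multiplier is c × k ≈ 2.132, so ΔY = k × (c·ΔTR) = (+$268.92 million) / 0.38 ≈ +$708 million.

+$708 million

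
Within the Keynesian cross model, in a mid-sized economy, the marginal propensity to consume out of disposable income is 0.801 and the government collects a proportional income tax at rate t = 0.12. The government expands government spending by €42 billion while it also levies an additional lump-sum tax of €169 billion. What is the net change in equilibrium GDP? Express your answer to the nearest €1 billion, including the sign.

−€316 billion

Expenditure multiplier = 1/(1 − c(1−t)) = 1/(1 − 0.801×0.88) = 1/0.29512 ≈ 3.388.
ΔG contributes k·ΔG = (+€42 billion) / 0.29512 ≈ +€142.3 billion.
ΔT of +€169 billion changes first-round spending by −c·ΔT = −€135.369 billion, contributing k·(−c·ΔT) = (−€135.369 billion) / 0.29512 ≈ −€458.7 billion.
Net ΔY = k(ΔG − c·ΔT) = (−€93.369 billion) / 0.29512 ≈ −€316 billion.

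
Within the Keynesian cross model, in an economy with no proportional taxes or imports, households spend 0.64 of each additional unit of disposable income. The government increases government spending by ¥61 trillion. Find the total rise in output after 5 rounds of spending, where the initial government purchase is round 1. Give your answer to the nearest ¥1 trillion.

Round 1 adds ΔG = ¥61 trillion; each later round is MPC = 0.64 times the previous.
After 5 rounds: 61 + 39.04 + 24.9856 + 15.990784 + 10.23410176 = ΔG·(1 − c^5)/(1 − c) = 61 × (1 − 0.1073741824)/0.36 ≈ ¥151 trillion.

¥151 trillion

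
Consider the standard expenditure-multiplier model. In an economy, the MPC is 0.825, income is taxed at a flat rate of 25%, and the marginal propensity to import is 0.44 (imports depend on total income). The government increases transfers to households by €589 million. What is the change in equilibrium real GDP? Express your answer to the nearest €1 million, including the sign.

The transfer change shifts disposable income by +€589 million, so first-round consumption changes by c·ΔTR = 0.825 × (+€589 million) = +€485.925 million.
Expenditure multiplier = 1/(1 − c(1−t) + m) = 1/(1 − 0.825×0.75 + 0.44) = 1/0.82125 ≈ 1.218.
The transfer multiplier is c × k ≈ 1.005, so ΔY = k × (c·ΔTR) = (+€485.925 million) / 0.82125 ≈ +€592 million.

+€592 million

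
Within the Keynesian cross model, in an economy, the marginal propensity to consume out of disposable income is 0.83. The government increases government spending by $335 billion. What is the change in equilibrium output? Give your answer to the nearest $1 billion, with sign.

Expenditure multiplier = 1/(1 − MPC) = 1/(1 − 0.83) = 1/0.17 ≈ 5.882.
ΔY = k × ΔG = (+$335 billion) / 0.17 ≈ +$1,971 billion.

+$1,971 billion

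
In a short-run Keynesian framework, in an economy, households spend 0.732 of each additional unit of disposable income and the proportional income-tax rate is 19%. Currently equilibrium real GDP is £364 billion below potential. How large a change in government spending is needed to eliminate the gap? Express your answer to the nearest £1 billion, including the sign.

Spending multiplier = 1/(1 − c(1−t)) = 1/(1 − 0.732×0.81) = 1/0.40708 ≈ 2.457.
Need ΔY = +£364 billion, so ΔG = ΔY/k = (+£364 billion) × 0.40708 ≈ +£148 billion.
The government should increase government spending by £148 billion.

+£148 billion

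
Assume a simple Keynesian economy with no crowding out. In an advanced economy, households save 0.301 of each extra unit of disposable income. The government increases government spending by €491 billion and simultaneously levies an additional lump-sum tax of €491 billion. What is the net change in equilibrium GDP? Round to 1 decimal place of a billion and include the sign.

+€491.0 billion

MPC = 1 − MPS = 1 − 0.301 = 0.699.
Expenditure multiplier = 1/(1 − MPC) = 1/(1 − 0.699) = 1/0.301 ≈ 3.322.
ΔG contributes k·ΔG = (+€491 billion) / 0.301 ≈ +€1,631.2 billion.
ΔT of +€491 billion changes first-round spending by −c·ΔT = −€343.209 billion, contributing k·(−c·ΔT) = (−€343.209 billion) / 0.301 ≈ −€1,140.2 billion.
With ΔG = ΔT and no other leakages, the balanced-budget multiplier is 1, so ΔY = ΔG = +€491 billion.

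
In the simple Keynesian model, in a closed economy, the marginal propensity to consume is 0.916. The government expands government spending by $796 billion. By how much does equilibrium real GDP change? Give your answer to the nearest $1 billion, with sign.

Government-spending multiplier = 1/(1 − MPC) = 1/(1 − 0.916) = 1/0.084 ≈ 11.905.
ΔY = k × ΔG = (+$796 billion) / 0.084 ≈ +$9,476 billion.

+$9,476 billion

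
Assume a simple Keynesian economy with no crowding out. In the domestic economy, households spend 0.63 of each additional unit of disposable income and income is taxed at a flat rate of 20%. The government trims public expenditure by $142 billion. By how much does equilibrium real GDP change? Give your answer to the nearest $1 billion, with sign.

Expenditure multiplier = 1/(1 − c(1−t)) = 1/(1 − 0.63×0.8) = 1/0.496 ≈ 2.016.
ΔY = k × ΔG = (−$142 billion) / 0.496 ≈ −$286 billion.

−$286 billion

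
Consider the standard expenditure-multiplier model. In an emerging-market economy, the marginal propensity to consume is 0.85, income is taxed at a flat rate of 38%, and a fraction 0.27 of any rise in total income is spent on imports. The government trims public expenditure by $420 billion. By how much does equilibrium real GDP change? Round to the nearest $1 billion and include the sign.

Government-spending multiplier = 1/(1 − c(1−t) + m) = 1/(1 − 0.85×0.62 + 0.27) = 1/0.743 ≈ 1.346.
ΔY = k × ΔG = (−$420 billion) / 0.743 ≈ −$565 billion.

−$565 billion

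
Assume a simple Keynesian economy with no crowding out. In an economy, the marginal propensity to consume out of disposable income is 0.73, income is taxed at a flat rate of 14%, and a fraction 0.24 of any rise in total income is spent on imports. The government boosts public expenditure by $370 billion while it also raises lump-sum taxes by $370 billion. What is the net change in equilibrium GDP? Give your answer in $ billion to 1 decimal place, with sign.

Expenditure multiplier = 1/(1 − c(1−t) + m) = 1/(1 − 0.73×0.86 + 0.24) = 1/0.6122 ≈ 1.633.
ΔG contributes k·ΔG = (+$370 billion) / 0.6122 ≈ +$604.4 billion.
ΔT of +$370 billion changes first-round spending by −c·ΔT = −$270.1 billion, contributing k·(−c·ΔT) = (−$270.1 billion) / 0.6122 ≈ −$441.2 billion.
Net ΔY = k(ΔG − c·ΔT) = (+$99.9 billion) / 0.6122 ≈ +$163.2 billion.

+$163.2 billion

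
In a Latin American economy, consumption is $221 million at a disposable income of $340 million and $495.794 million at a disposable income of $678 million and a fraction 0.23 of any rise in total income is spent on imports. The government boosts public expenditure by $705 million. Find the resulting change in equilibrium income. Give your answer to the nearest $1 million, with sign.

+$1,691 million

MPC = ΔC/ΔYd = (495.794 − 221)/(678 − 340) = 274.794/338 = 0.813.
Expenditure multiplier = 1/(1 − c + m) = 1/(1 − 0.813 + 0.23) = 1/0.417 ≈ 2.398.
ΔY = k × ΔG = (+$705 million) / 0.417 ≈ +$1,691 million.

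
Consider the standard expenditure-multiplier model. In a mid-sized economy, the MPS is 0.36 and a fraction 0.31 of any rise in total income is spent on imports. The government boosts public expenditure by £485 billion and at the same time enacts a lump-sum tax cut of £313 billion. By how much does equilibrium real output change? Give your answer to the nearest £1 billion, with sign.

MPC = 1 − MPS = 1 − 0.36 = 0.64.
Expenditure multiplier = 1/(1 − c + m) = 1/(1 − 0.64 + 0.31) = 1/0.67 ≈ 1.493.
ΔG contributes k·ΔG = (+£485 billion) / 0.67 ≈ +£723.9 billion.
ΔT of −£313 billion changes first-round spending by −c·ΔT = +£200.32 billion, contributing k·(−c·ΔT) = (+£200.32 billion) / 0.67 ≈ +£299 billion.
Net ΔY = k(ΔG − c·ΔT) = (+£685.32 billion) / 0.67 ≈ +£1,023 billion.

+£1,023 billion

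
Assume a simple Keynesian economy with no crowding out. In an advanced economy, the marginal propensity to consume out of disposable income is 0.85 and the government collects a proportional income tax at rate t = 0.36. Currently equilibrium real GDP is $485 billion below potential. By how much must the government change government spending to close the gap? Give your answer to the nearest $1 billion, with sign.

+$221 billion

Spending multiplier = 1/(1 − c(1−t)) = 1/(1 − 0.85×0.64) = 1/0.456 ≈ 2.193.
Need ΔY = +$485 billion, so ΔG = ΔY/k = (+$485 billion) × 0.456 ≈ +$221 billion.
The government should increase government spending by $221 billion.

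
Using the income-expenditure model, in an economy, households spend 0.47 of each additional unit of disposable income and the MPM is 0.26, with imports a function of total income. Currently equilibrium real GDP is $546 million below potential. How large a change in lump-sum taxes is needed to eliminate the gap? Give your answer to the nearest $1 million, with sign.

Spending multiplier = 1/(1 − c + m) = 1/(1 − 0.47 + 0.26) = 1/0.79 ≈ 1.266.
Tax multiplier = −c·k = −0.47/0.79 ≈ −0.595. Need ΔY = +$546 million, so ΔT = ΔY/(−c·k) = −(+$546 million) × 0.79 / 0.47 ≈ −$918 million.
The government should cut lump-sum taxes by $918 million.

−$918 million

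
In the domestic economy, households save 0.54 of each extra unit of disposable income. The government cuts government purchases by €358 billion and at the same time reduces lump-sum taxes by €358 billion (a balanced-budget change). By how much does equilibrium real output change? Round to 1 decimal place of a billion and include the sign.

MPC = 1 − MPS = 1 − 0.54 = 0.46.
Expenditure multiplier = 1/(1 − MPC) = 1/(1 − 0.46) = 1/0.54 ≈ 1.852.
ΔG contributes k·ΔG = (−€358 billion) / 0.54 ≈ −€663 billion.
ΔT of −€358 billion changes first-round spending by −c·ΔT = +€164.68 billion, contributing k·(−c·ΔT) = (+€164.68 billion) / 0.54 ≈ +€305 billion.
With ΔG = ΔT and no other leakages, the balanced-budget multiplier is 1, so ΔY = ΔG = −€358 billion.

−€358.0 billion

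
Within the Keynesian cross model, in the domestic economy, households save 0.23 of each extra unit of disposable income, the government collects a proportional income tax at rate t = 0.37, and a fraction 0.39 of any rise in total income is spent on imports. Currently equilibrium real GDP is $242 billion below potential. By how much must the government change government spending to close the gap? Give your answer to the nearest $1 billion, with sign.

MPC = 1 − MPS = 1 − 0.23 = 0.77.
Spending multiplier = 1/(1 − c(1−t) + m) = 1/(1 − 0.77×0.63 + 0.39) = 1/0.9049 ≈ 1.105.
Need ΔY = +$242 billion, so ΔG = ΔY/k = (+$242 billion) × 0.9049 ≈ +$219 billion.
The government should increase government spending by $219 billion.

+$219 billion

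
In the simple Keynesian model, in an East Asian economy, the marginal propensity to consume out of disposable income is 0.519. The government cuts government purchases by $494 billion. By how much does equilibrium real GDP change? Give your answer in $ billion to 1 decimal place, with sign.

Spending multiplier = 1/(1 − MPC) = 1/(1 − 0.519) = 1/0.481 ≈ 2.079.
ΔY = k × ΔG = (−$494 billion) / 0.481 ≈ −$1,027 billion.

−$1,027.0 billion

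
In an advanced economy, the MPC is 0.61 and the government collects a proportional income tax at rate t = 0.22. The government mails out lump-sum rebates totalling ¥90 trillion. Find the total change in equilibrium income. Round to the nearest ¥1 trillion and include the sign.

A lump-sum tax change of −¥90 trillion shifts disposable income by +¥90 trillion; first-round consumption changes by −c × ΔT = −0.61 × (−¥90 trillion) = +¥54.9 trillion.
Expenditure multiplier = 1/(1 − c(1−t)) = 1/(1 − 0.61×0.78) = 1/0.5242 ≈ 1.908.
The tax multiplier is −c × k ≈ −1.164, so ΔY = k × (−c·ΔT) = (+¥54.9 trillion) / 0.5242 ≈ +¥105 trillion.

+¥105 trillion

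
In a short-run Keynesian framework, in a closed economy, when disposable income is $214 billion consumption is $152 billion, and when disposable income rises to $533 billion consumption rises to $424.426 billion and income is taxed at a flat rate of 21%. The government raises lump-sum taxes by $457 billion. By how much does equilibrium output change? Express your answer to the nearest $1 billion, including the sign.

MPC = ΔC/ΔYd = (424.426 − 152)/(533 − 214) = 272.426/319 = 0.854.
A lump-sum tax change of +$457 billion shifts disposable income by −$457 billion; first-round consumption changes by −c × ΔT = −0.854 × (+$457 billion) = −$390.278 billion.
Expenditure multiplier = 1/(1 − c(1−t)) = 1/(1 − 0.854×0.79) = 1/0.32534 ≈ 3.074.
The tax multiplier is −c × k ≈ −2.625, so ΔY = k × (−c·ΔT) = (−$390.278 billion) / 0.32534 ≈ −$1,200 billion.

−$1,200 billion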